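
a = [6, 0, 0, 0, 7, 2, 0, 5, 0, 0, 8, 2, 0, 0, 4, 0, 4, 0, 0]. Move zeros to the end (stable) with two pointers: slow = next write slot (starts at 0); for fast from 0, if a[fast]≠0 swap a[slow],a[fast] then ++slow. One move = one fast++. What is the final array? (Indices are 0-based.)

[6, 7, 2, 5, 8, 2, 4, 4, 0, 0, 0, 0, 0, 0, 0, 0, 0, 0, 0]

slow=0 fast=0: a[fast]=6≠0 swap→a[0]=6, slow++,fast++
slow=1 fast=1: a[fast]=0, fast++
slow=1 fast=2: a[fast]=0, fast++
slow=1 fast=3: a[fast]=0, fast++
slow=1 fast=4: a[fast]=7≠0 swap→a[1]=7, slow++,fast++
slow=2 fast=5: a[fast]=2≠0 swap→a[2]=2, slow++,fast++
slow=3 fast=6: a[fast]=0, fast++
slow=3 fast=7: a[fast]=5≠0 swap→a[3]=5, slow++,fast++
slow=4 fast=8: a[fast]=0, fast++
slow=4 fast=9: a[fast]=0, fast++
slow=4 fast=10: a[fast]=8≠0 swap→a[4]=8, slow++,fast++
slow=5 fast=11: a[fast]=2≠0 swap→a[5]=2, slow++,fast++
slow=6 fast=12: a[fast]=0, fast++
slow=6 fast=13: a[fast]=0, fast++
slow=6 fast=14: a[fast]=4≠0 swap→a[6]=4, slow++,fast++
slow=7 fast=15: a[fast]=0, fast++
slow=7 fast=16: a[fast]=4≠0 swap→a[7]=4, slow++,fast++
slow=8 fast=17: a[fast]=0, fast++
slow=8 fast=18: a[fast]=0, fast++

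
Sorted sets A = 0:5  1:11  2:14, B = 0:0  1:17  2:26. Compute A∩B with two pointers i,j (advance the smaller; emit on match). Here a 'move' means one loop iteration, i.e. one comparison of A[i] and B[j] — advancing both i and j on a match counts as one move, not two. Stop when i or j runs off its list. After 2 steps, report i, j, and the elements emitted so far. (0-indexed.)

i=0 j=0: 5>0, j++
i=0 j=1: 5<17, i++

i=1, j=1, emitted=[]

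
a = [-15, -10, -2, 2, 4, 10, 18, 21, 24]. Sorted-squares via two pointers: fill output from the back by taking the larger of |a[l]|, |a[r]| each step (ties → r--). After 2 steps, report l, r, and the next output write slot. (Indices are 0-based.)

l=0, r=6, next write slot=6

l=0 r=8: |-15|<=|24| out[8]=576, r--
l=0 r=7: |-15|<=|21| out[7]=441, r--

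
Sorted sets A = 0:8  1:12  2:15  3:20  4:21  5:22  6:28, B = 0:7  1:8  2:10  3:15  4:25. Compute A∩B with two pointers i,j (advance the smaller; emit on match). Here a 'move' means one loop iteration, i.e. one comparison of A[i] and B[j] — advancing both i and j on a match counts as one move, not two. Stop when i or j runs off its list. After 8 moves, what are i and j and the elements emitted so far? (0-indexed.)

i=6, j=4, emitted=[8, 15]

[i=0,j=0] 8>7 → j++
[i=0,j=1] 8==8 emit → i++,j++
[i=1,j=2] 12>10 → j++
[i=1,j=3] 12<15 → i++
[i=2,j=3] 15==15 emit → i++,j++
[i=3,j=4] 20<25 → i++
[i=4,j=4] 21<25 → i++
[i=5,j=4] 22<25 → i++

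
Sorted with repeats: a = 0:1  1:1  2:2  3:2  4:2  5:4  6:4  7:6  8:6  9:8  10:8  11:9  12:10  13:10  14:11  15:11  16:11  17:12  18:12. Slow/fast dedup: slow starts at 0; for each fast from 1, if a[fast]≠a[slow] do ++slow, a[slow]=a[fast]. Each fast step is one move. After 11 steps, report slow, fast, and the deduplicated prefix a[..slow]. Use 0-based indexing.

(s=0,f=1) a[fast]=1=a[slow] dup → fast++
(s=0,f=2) a[fast]=2≠a[slow]=1 write a[1]=2 → slow++,fast++
(s=1,f=3) a[fast]=2=a[slow] dup → fast++
(s=1,f=4) a[fast]=2=a[slow] dup → fast++
(s=1,f=5) a[fast]=4≠a[slow]=2 write a[2]=4 → slow++,fast++
(s=2,f=6) a[fast]=4=a[slow] dup → fast++
(s=2,f=7) a[fast]=6≠a[slow]=4 write a[3]=6 → slow++,fast++
(s=3,f=8) a[fast]=6=a[slow] dup → fast++
(s=3,f=9) a[fast]=8≠a[slow]=6 write a[4]=8 → slow++,fast++
(s=4,f=10) a[fast]=8=a[slow] dup → fast++
(s=4,f=11) a[fast]=9≠a[slow]=8 write a[5]=9 → slow++,fast++

slow=5, fast=12, prefix=[1, 2, 4, 6, 8, 9]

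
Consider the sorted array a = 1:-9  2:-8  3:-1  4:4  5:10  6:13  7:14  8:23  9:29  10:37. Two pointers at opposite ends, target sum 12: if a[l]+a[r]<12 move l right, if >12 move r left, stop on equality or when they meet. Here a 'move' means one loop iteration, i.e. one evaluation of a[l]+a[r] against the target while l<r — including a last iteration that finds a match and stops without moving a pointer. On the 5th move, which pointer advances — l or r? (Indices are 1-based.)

l

[1,10] -9+37=28 >12 → r--
[1,9] -9+29=20 >12 → r--
[1,8] -9+23=14 >12 → r--
[1,7] -9+14=5 <12 → l++
[2,7] -8+14=6 <12 → l++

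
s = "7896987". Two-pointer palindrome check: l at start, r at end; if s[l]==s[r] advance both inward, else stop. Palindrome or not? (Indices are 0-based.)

palindrome

l=0 r=6: '7'=='7', l++,r--
l=1 r=5: '8'=='8', l++,r--
l=2 r=4: '9'=='9', l++,r--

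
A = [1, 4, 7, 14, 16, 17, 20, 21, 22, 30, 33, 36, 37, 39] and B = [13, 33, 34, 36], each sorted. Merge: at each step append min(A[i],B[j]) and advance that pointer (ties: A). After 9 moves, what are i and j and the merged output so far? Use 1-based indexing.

i=1 j=1: A[i]=1<=B[j]=13 take 1, i++
i=2 j=1: A[i]=4<=B[j]=13 take 4, i++
i=3 j=1: A[i]=7<=B[j]=13 take 7, i++
i=4 j=1: A[i]=14>B[j]=13 take 13, j++
i=4 j=2: A[i]=14<=B[j]=33 take 14, i++
i=5 j=2: A[i]=16<=B[j]=33 take 16, i++
i=6 j=2: A[i]=17<=B[j]=33 take 17, i++
i=7 j=2: A[i]=20<=B[j]=33 take 20, i++
i=8 j=2: A[i]=21<=B[j]=33 take 21, i++

i=9, j=2, merged so far=[1, 4, 7, 13, 14, 16, 17, 20, 21]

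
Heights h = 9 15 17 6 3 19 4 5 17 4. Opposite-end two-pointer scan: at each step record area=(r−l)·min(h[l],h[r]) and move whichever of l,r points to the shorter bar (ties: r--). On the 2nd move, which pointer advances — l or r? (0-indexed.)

l=0 r=9: min(9,4)*9=36 best=36 *, r--
l=0 r=8: min(9,17)*8=72 best=72 *, l++

l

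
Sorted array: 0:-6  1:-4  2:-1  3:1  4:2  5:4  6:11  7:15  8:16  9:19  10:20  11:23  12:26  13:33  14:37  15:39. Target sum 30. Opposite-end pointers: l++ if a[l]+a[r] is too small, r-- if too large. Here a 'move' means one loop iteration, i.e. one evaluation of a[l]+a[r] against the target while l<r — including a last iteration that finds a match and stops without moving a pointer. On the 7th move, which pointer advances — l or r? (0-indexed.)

l

l=0 r=15: -6+39=33 >30, r--
l=0 r=14: -6+37=31 >30, r--
l=0 r=13: -6+33=27 <30, l++
l=1 r=13: -4+33=29 <30, l++
l=2 r=13: -1+33=32 >30, r--
l=2 r=12: -1+26=25 <30, l++
l=3 r=12: 1+26=27 <30, l++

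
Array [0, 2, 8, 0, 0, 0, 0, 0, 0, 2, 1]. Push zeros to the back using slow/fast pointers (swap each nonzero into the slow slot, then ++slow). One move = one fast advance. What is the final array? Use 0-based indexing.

(s=0,f=0) a[fast]=0 → fast++
(s=0,f=1) a[fast]=2≠0 swap→a[0]=2 → slow++,fast++
(s=1,f=2) a[fast]=8≠0 swap→a[1]=8 → slow++,fast++
(s=2,f=3) a[fast]=0 → fast++
(s=2,f=4) a[fast]=0 → fast++
(s=2,f=5) a[fast]=0 → fast++
(s=2,f=6) a[fast]=0 → fast++
(s=2,f=7) a[fast]=0 → fast++
(s=2,f=8) a[fast]=0 → fast++
(s=2,f=9) a[fast]=2≠0 swap→a[2]=2 → slow++,fast++
(s=3,f=10) a[fast]=1≠0 swap→a[3]=1 → slow++,fast++

[2, 8, 2, 1, 0, 0, 0, 0, 0, 0, 0]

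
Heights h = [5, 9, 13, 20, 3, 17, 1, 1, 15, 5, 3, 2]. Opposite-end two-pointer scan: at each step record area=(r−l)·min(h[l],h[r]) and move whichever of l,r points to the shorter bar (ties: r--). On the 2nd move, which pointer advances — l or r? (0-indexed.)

r

l=0 r=11: min(5,2)*11=22 best=22 *, r--
l=0 r=10: min(5,3)*10=30 best=30 *, r--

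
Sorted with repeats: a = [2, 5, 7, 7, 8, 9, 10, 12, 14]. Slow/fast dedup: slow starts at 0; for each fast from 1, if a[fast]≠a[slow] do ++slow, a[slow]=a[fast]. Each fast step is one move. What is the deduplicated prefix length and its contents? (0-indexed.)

slow=0 fast=1: a[fast]=5≠a[slow]=2 write a[1]=5, slow++,fast++
slow=1 fast=2: a[fast]=7≠a[slow]=5 write a[2]=7, slow++,fast++
slow=2 fast=3: a[fast]=7=a[slow] dup, fast++
slow=2 fast=4: a[fast]=8≠a[slow]=7 write a[3]=8, slow++,fast++
slow=3 fast=5: a[fast]=9≠a[slow]=8 write a[4]=9, slow++,fast++
slow=4 fast=6: a[fast]=10≠a[slow]=9 write a[5]=10, slow++,fast++
slow=5 fast=7: a[fast]=12≠a[slow]=10 write a[6]=12, slow++,fast++
slow=6 fast=8: a[fast]=14≠a[slow]=12 write a[7]=14, slow++,fast++

length 8; prefix = [2, 5, 7, 8, 9, 10, 12, 14]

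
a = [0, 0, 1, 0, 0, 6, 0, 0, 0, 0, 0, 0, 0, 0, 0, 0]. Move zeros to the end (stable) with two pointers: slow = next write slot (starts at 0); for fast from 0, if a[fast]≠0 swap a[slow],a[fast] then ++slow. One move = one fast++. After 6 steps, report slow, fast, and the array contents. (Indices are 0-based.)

slow=0 fast=0: a[fast]=0, fast++
slow=0 fast=1: a[fast]=0, fast++
slow=0 fast=2: a[fast]=1≠0 swap→a[0]=1, slow++,fast++
slow=1 fast=3: a[fast]=0, fast++
slow=1 fast=4: a[fast]=0, fast++
slow=1 fast=5: a[fast]=6≠0 swap→a[1]=6, slow++,fast++

slow=2, fast=6, a=[1, 6, 0, 0, 0, 0, 0, 0, 0, 0, 0, 0, 0, 0, 0, 0]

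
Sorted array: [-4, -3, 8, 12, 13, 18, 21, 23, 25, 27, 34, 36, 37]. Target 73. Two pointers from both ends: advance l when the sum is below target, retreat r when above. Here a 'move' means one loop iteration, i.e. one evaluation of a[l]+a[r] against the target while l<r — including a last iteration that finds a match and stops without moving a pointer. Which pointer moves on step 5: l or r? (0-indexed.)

l

l=0 r=12: -4+37=33 <73, l++
l=1 r=12: -3+37=34 <73, l++
l=2 r=12: 8+37=45 <73, l++
l=3 r=12: 12+37=49 <73, l++
l=4 r=12: 13+37=50 <73, l++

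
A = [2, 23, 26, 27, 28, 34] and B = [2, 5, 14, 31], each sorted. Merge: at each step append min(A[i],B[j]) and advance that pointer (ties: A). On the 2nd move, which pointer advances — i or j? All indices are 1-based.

i=1 j=1: A[i]=2<=B[j]=2 take 2, i++
i=2 j=1: A[i]=23>B[j]=2 take 2, j++

j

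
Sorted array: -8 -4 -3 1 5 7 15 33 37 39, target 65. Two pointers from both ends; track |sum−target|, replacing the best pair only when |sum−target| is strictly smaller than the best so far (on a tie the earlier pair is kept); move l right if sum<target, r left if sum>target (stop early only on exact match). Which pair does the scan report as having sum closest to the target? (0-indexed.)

[0,9] -8+39=31 d=34 * → l++
[1,9] -4+39=35 d=30 * → l++
[2,9] -3+39=36 d=29 * → l++
[3,9] 1+39=40 d=25 * → l++
[4,9] 5+39=44 d=21 * → l++
[5,9] 7+39=46 d=19 * → l++
[6,9] 15+39=54 d=11 * → l++
[7,9] 33+39=72 d=7 * → r--
[7,8] 33+37=70 d=5 * → r--

pair (33, 37) with sum 70 (|Δ|=5)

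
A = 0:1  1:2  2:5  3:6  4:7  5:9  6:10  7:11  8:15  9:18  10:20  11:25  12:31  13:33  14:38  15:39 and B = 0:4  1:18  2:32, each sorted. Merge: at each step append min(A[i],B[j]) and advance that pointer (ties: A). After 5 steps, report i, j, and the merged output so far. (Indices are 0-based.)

[i=0,j=0] A[i]=1<=B[j]=4 take 1 → i++
[i=1,j=0] A[i]=2<=B[j]=4 take 2 → i++
[i=2,j=0] A[i]=5>B[j]=4 take 4 → j++
[i=2,j=1] A[i]=5<=B[j]=18 take 5 → i++
[i=3,j=1] A[i]=6<=B[j]=18 take 6 → i++

i=4, j=1, merged so far=[1, 2, 4, 5, 6]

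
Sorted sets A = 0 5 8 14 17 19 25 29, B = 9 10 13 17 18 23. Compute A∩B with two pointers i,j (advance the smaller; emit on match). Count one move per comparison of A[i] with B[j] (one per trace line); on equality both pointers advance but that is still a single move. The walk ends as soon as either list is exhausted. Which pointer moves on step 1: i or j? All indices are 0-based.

i

[i=0,j=0] 0<9 → i++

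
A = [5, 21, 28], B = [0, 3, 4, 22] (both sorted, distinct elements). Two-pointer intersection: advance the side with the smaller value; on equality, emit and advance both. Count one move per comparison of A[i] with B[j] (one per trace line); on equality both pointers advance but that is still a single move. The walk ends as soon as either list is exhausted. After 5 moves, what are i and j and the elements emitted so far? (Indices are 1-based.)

i=3, j=4, emitted=[]

[i=1,j=1] 5>0 → j++
[i=1,j=2] 5>3 → j++
[i=1,j=3] 5>4 → j++
[i=1,j=4] 5<22 → i++
[i=2,j=4] 21<22 → i++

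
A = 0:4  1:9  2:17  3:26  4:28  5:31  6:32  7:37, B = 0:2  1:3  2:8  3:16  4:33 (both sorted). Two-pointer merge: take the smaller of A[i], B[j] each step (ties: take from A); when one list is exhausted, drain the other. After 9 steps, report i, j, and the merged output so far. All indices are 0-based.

i=0 j=0: A[i]=4>B[j]=2 take 2, j++
i=0 j=1: A[i]=4>B[j]=3 take 3, j++
i=0 j=2: A[i]=4<=B[j]=8 take 4, i++
i=1 j=2: A[i]=9>B[j]=8 take 8, j++
i=1 j=3: A[i]=9<=B[j]=16 take 9, i++
i=2 j=3: A[i]=17>B[j]=16 take 16, j++
i=2 j=4: A[i]=17<=B[j]=33 take 17, i++
i=3 j=4: A[i]=26<=B[j]=33 take 26, i++
i=4 j=4: A[i]=28<=B[j]=33 take 28, i++

i=5, j=4, merged so far=[2, 3, 4, 8, 9, 16, 17, 26, 28]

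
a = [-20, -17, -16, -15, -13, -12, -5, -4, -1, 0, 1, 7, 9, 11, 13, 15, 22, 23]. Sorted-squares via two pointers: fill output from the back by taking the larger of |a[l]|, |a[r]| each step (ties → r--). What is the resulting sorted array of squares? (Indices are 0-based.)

[0, 1, 1, 16, 25, 49, 81, 121, 144, 169, 169, 225, 225, 256, 289, 400, 484, 529]

l=0 r=17: |-20|<=|23| out[17]=529, r--
l=0 r=16: |-20|<=|22| out[16]=484, r--
l=0 r=15: |-20|>|15| out[15]=400, l++
l=1 r=15: |-17|>|15| out[14]=289, l++
l=2 r=15: |-16|>|15| out[13]=256, l++
l=3 r=15: |-15|<=|15| out[12]=225, r--
l=3 r=14: |-15|>|13| out[11]=225, l++
l=4 r=14: |-13|<=|13| out[10]=169, r--
l=4 r=13: |-13|>|11| out[9]=169, l++
l=5 r=13: |-12|>|11| out[8]=144, l++
l=6 r=13: |-5|<=|11| out[7]=121, r--
l=6 r=12: |-5|<=|9| out[6]=81, r--
l=6 r=11: |-5|<=|7| out[5]=49, r--
l=6 r=10: |-5|>|1| out[4]=25, l++
l=7 r=10: |-4|>|1| out[3]=16, l++
l=8 r=10: |-1|<=|1| out[2]=1, r--
l=8 r=9: |-1|>|0| out[1]=1, l++
l=9 r=9: |0|<=|0| out[0]=0, r--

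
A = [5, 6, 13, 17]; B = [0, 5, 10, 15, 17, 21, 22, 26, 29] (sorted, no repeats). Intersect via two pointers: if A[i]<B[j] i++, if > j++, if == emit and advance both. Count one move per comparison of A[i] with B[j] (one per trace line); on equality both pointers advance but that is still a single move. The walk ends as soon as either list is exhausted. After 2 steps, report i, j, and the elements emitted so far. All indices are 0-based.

[i=0,j=0] 5>0 → j++
[i=0,j=1] 5==5 emit → i++,j++

i=1, j=2, emitted=[5]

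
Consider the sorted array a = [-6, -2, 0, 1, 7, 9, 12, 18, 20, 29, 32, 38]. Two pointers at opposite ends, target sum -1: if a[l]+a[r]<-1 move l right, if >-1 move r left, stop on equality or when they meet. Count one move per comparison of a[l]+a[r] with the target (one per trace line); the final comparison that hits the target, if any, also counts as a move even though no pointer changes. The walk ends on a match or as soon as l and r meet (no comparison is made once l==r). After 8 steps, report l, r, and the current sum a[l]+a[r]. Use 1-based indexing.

l=1, r=4, sum=-5

l=1 r=12: -6+38=32 >-1, r--
l=1 r=11: -6+32=26 >-1, r--
l=1 r=10: -6+29=23 >-1, r--
l=1 r=9: -6+20=14 >-1, r--
l=1 r=8: -6+18=12 >-1, r--
l=1 r=7: -6+12=6 >-1, r--
l=1 r=6: -6+9=3 >-1, r--
l=1 r=5: -6+7=1 >-1, r--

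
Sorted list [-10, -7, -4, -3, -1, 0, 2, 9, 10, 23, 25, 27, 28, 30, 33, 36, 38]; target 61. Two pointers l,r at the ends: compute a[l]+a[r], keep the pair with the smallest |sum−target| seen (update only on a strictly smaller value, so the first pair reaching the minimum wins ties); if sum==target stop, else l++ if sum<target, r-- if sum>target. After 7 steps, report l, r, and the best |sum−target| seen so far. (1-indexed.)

l=8, r=17, best |Δ|=21

l=1 r=17: -10+38=28 d=33 *, l++
l=2 r=17: -7+38=31 d=30 *, l++
l=3 r=17: -4+38=34 d=27 *, l++
l=4 r=17: -3+38=35 d=26 *, l++
l=5 r=17: -1+38=37 d=24 *, l++
l=6 r=17: 0+38=38 d=23 *, l++
l=7 r=17: 2+38=40 d=21 *, l++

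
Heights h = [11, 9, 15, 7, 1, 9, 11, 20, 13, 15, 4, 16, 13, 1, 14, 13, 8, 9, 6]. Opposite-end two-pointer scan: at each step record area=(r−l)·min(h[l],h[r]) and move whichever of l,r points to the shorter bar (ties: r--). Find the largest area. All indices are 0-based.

[0,18] min(11,6)*18=108 best=108 * → r--
[0,17] min(11,9)*17=153 best=153 * → r--
[0,16] min(11,8)*16=128 best=153 → r--
[0,15] min(11,13)*15=165 best=165 * → l++
[1,15] min(9,13)*14=126 best=165 → l++
[2,15] min(15,13)*13=169 best=169 * → r--
[2,14] min(15,14)*12=168 best=169 → r--
[2,13] min(15,1)*11=11 best=169 → r--
[2,12] min(15,13)*10=130 best=169 → r--
[2,11] min(15,16)*9=135 best=169 → l++
[3,11] min(7,16)*8=56 best=169 → l++
[4,11] min(1,16)*7=7 best=169 → l++
[5,11] min(9,16)*6=54 best=169 → l++
[6,11] min(11,16)*5=55 best=169 → l++
[7,11] min(20,16)*4=64 best=169 → r--
[7,10] min(20,4)*3=12 best=169 → r--
[7,9] min(20,15)*2=30 best=169 → r--
[7,8] min(20,13)*1=13 best=169 → r--

max area = 169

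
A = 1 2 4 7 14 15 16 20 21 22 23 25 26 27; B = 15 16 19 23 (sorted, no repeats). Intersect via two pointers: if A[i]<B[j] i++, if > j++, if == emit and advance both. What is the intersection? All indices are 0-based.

intersection = [15, 16, 23]

[i=0,j=0] 1<15 → i++
[i=1,j=0] 2<15 → i++
[i=2,j=0] 4<15 → i++
[i=3,j=0] 7<15 → i++
[i=4,j=0] 14<15 → i++
[i=5,j=0] 15==15 emit → i++,j++
[i=6,j=1] 16==16 emit → i++,j++
[i=7,j=2] 20>19 → j++
[i=7,j=3] 20<23 → i++
[i=8,j=3] 21<23 → i++
[i=9,j=3] 22<23 → i++
[i=10,j=3] 23==23 emit → i++,j++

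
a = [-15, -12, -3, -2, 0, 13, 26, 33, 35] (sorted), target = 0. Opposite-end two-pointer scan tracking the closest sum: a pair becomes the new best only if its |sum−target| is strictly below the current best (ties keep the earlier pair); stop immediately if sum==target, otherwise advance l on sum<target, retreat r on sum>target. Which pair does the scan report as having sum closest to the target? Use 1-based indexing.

pair (-12, 13) with sum 1 (|Δ|=1)

[1,9] -15+35=20 d=20 * → r--
[1,8] -15+33=18 d=18 * → r--
[1,7] -15+26=11 d=11 * → r--
[1,6] -15+13=-2 d=2 * → l++
[2,6] -12+13=1 d=1 * → r--
[2,5] -12+0=-12 d=12 → l++
[3,5] -3+0=-3 d=3 → l++
[4,5] -2+0=-2 d=2 → l++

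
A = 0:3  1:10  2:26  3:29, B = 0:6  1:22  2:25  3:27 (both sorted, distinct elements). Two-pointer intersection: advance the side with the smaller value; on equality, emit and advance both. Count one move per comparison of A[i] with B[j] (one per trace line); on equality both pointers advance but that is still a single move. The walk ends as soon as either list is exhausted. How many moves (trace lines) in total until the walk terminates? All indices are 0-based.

[i=0,j=0] 3<6 → i++
[i=1,j=0] 10>6 → j++
[i=1,j=1] 10<22 → i++
[i=2,j=1] 26>22 → j++
[i=2,j=2] 26>25 → j++
[i=2,j=3] 26<27 → i++
[i=3,j=3] 29>27 → j++

7 moves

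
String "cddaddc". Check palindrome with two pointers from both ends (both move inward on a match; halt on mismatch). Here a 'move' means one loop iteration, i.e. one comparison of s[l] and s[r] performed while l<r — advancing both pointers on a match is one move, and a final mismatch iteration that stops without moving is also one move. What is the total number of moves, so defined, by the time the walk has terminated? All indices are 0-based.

3 moves

[0,6] 'c'=='c' → l++,r--
[1,5] 'd'=='d' → l++,r--
[2,4] 'd'=='d' → l++,r--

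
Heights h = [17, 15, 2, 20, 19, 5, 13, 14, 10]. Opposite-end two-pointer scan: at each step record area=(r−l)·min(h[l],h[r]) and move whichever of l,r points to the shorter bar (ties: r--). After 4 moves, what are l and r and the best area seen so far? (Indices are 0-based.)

l=0, r=4, best area=98

l=0 r=8: min(17,10)*8=80 best=80 *, r--
l=0 r=7: min(17,14)*7=98 best=98 *, r--
l=0 r=6: min(17,13)*6=78 best=98, r--
l=0 r=5: min(17,5)*5=25 best=98, r--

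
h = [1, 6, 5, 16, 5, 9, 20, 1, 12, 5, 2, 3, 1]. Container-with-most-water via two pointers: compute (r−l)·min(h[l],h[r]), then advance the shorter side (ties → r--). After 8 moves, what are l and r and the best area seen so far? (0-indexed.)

l=0 r=12: min(1,1)*12=12 best=12 *, r--
l=0 r=11: min(1,3)*11=11 best=12, l++
l=1 r=11: min(6,3)*10=30 best=30 *, r--
l=1 r=10: min(6,2)*9=18 best=30, r--
l=1 r=9: min(6,5)*8=40 best=40 *, r--
l=1 r=8: min(6,12)*7=42 best=42 *, l++
l=2 r=8: min(5,12)*6=30 best=42, l++
l=3 r=8: min(16,12)*5=60 best=60 *, r--

l=3, r=7, best area=60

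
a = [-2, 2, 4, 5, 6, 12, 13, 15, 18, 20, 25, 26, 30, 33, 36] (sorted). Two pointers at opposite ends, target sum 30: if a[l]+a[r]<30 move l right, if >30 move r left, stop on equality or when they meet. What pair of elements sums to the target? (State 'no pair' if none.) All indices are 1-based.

[1,15] -2+36=34 >30 → r--
[1,14] -2+33=31 >30 → r--
[1,13] -2+30=28 <30 → l++
[2,13] 2+30=32 >30 → r--
[2,12] 2+26=28 <30 → l++
[3,12] 4+26=30 → found

(4, 26)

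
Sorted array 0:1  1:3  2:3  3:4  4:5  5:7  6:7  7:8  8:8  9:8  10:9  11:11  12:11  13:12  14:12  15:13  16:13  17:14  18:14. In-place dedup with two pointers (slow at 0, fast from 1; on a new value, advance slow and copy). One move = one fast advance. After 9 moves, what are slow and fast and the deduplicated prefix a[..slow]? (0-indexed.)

slow=5, fast=10, prefix=[1, 3, 4, 5, 7, 8]

slow=0 fast=1: a[fast]=3≠a[slow]=1 write a[1]=3, slow++,fast++
slow=1 fast=2: a[fast]=3=a[slow] dup, fast++
slow=1 fast=3: a[fast]=4≠a[slow]=3 write a[2]=4, slow++,fast++
slow=2 fast=4: a[fast]=5≠a[slow]=4 write a[3]=5, slow++,fast++
slow=3 fast=5: a[fast]=7≠a[slow]=5 write a[4]=7, slow++,fast++
slow=4 fast=6: a[fast]=7=a[slow] dup, fast++
slow=4 fast=7: a[fast]=8≠a[slow]=7 write a[5]=8, slow++,fast++
slow=5 fast=8: a[fast]=8=a[slow] dup, fast++
slow=5 fast=9: a[fast]=8=a[slow] dup, fast++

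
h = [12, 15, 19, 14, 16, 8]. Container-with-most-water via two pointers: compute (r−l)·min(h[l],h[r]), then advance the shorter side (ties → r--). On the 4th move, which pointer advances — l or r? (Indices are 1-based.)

r

l=1 r=6: min(12,8)*5=40 best=40 *, r--
l=1 r=5: min(12,16)*4=48 best=48 *, l++
l=2 r=5: min(15,16)*3=45 best=48, l++
l=3 r=5: min(19,16)*2=32 best=48, r--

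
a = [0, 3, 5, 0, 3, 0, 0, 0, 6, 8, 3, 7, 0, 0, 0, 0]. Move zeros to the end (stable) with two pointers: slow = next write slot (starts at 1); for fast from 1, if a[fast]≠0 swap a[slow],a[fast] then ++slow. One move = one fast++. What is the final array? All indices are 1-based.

(s=1,f=1) a[fast]=0 → fast++
(s=1,f=2) a[fast]=3≠0 swap→a[1]=3 → slow++,fast++
(s=2,f=3) a[fast]=5≠0 swap→a[2]=5 → slow++,fast++
(s=3,f=4) a[fast]=0 → fast++
(s=3,f=5) a[fast]=3≠0 swap→a[3]=3 → slow++,fast++
(s=4,f=6) a[fast]=0 → fast++
(s=4,f=7) a[fast]=0 → fast++
(s=4,f=8) a[fast]=0 → fast++
(s=4,f=9) a[fast]=6≠0 swap→a[4]=6 → slow++,fast++
(s=5,f=10) a[fast]=8≠0 swap→a[5]=8 → slow++,fast++
(s=6,f=11) a[fast]=3≠0 swap→a[6]=3 → slow++,fast++
(s=7,f=12) a[fast]=7≠0 swap→a[7]=7 → slow++,fast++
(s=8,f=13) a[fast]=0 → fast++
(s=8,f=14) a[fast]=0 → fast++
(s=8,f=15) a[fast]=0 → fast++
(s=8,f=16) a[fast]=0 → fast++

[3, 5, 3, 6, 8, 3, 7, 0, 0, 0, 0, 0, 0, 0, 0, 0]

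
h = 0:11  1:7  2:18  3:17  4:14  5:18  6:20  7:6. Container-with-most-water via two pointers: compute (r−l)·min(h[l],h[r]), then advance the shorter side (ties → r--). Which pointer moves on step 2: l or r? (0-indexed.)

l

[0,7] min(11,6)*7=42 best=42 * → r--
[0,6] min(11,20)*6=66 best=66 * → l++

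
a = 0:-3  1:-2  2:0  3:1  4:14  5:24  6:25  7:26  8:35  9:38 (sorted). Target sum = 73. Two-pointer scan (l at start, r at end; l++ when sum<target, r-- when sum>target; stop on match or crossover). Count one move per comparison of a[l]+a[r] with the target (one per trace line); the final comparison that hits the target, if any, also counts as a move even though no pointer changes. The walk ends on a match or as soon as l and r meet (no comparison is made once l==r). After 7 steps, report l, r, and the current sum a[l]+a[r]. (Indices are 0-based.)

l=7, r=9, sum=64

[0,9] -3+38=35 <73 → l++
[1,9] -2+38=36 <73 → l++
[2,9] 0+38=38 <73 → l++
[3,9] 1+38=39 <73 → l++
[4,9] 14+38=52 <73 → l++
[5,9] 24+38=62 <73 → l++
[6,9] 25+38=63 <73 → l++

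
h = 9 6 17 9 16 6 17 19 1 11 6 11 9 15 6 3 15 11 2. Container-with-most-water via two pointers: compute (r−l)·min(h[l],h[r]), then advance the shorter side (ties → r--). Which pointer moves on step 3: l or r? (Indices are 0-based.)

[0,18] min(9,2)*18=36 best=36 * → r--
[0,17] min(9,11)*17=153 best=153 * → l++
[1,17] min(6,11)*16=96 best=153 → l++

l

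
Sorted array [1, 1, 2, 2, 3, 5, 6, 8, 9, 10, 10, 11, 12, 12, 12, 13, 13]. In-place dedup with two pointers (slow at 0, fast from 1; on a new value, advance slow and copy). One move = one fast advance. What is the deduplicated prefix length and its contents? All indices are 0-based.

length 11; prefix = [1, 2, 3, 5, 6, 8, 9, 10, 11, 12, 13]

(s=0,f=1) a[fast]=1=a[slow] dup → fast++
(s=0,f=2) a[fast]=2≠a[slow]=1 write a[1]=2 → slow++,fast++
(s=1,f=3) a[fast]=2=a[slow] dup → fast++
(s=1,f=4) a[fast]=3≠a[slow]=2 write a[2]=3 → slow++,fast++
(s=2,f=5) a[fast]=5≠a[slow]=3 write a[3]=5 → slow++,fast++
(s=3,f=6) a[fast]=6≠a[slow]=5 write a[4]=6 → slow++,fast++
(s=4,f=7) a[fast]=8≠a[slow]=6 write a[5]=8 → slow++,fast++
(s=5,f=8) a[fast]=9≠a[slow]=8 write a[6]=9 → slow++,fast++
(s=6,f=9) a[fast]=10≠a[slow]=9 write a[7]=10 → slow++,fast++
(s=7,f=10) a[fast]=10=a[slow] dup → fast++
(s=7,f=11) a[fast]=11≠a[slow]=10 write a[8]=11 → slow++,fast++
(s=8,f=12) a[fast]=12≠a[slow]=11 write a[9]=12 → slow++,fast++
(s=9,f=13) a[fast]=12=a[slow] dup → fast++
(s=9,f=14) a[fast]=12=a[slow] dup → fast++
(s=9,f=15) a[fast]=13≠a[slow]=12 write a[10]=13 → slow++,fast++
(s=10,f=16) a[fast]=13=a[slow] dup → fast++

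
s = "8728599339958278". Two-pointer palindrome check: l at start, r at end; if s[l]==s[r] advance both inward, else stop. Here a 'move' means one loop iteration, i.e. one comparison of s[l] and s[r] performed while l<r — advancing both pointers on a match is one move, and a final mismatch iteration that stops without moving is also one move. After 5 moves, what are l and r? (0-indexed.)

[0,15] '8'=='8' → l++,r--
[1,14] '7'=='7' → l++,r--
[2,13] '2'=='2' → l++,r--
[3,12] '8'=='8' → l++,r--
[4,11] '5'=='5' → l++,r--

l=5, r=10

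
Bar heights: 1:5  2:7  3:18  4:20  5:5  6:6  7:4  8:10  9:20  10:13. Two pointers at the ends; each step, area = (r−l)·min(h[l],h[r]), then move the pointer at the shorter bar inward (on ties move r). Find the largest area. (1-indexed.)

l=1 r=10: min(5,13)*9=45 best=45 *, l++
l=2 r=10: min(7,13)*8=56 best=56 *, l++
l=3 r=10: min(18,13)*7=91 best=91 *, r--
l=3 r=9: min(18,20)*6=108 best=108 *, l++
l=4 r=9: min(20,20)*5=100 best=108, r--
l=4 r=8: min(20,10)*4=40 best=108, r--
l=4 r=7: min(20,4)*3=12 best=108, r--
l=4 r=6: min(20,6)*2=12 best=108, r--
l=4 r=5: min(20,5)*1=5 best=108, r--

max area = 108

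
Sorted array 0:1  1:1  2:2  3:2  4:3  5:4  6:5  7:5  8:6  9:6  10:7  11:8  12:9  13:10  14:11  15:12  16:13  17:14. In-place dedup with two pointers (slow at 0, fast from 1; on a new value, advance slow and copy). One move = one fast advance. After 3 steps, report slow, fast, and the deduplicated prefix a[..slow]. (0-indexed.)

(s=0,f=1) a[fast]=1=a[slow] dup → fast++
(s=0,f=2) a[fast]=2≠a[slow]=1 write a[1]=2 → slow++,fast++
(s=1,f=3) a[fast]=2=a[slow] dup → fast++

slow=1, fast=4, prefix=[1, 2]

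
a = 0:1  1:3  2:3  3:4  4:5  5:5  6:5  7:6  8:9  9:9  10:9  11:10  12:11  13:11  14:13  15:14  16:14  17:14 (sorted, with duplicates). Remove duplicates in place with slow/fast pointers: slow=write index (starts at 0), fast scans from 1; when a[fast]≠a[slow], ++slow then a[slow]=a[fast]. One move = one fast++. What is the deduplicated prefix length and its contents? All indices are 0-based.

slow=0 fast=1: a[fast]=3≠a[slow]=1 write a[1]=3, slow++,fast++
slow=1 fast=2: a[fast]=3=a[slow] dup, fast++
slow=1 fast=3: a[fast]=4≠a[slow]=3 write a[2]=4, slow++,fast++
slow=2 fast=4: a[fast]=5≠a[slow]=4 write a[3]=5, slow++,fast++
slow=3 fast=5: a[fast]=5=a[slow] dup, fast++
slow=3 fast=6: a[fast]=5=a[slow] dup, fast++
slow=3 fast=7: a[fast]=6≠a[slow]=5 write a[4]=6, slow++,fast++
slow=4 fast=8: a[fast]=9≠a[slow]=6 write a[5]=9, slow++,fast++
slow=5 fast=9: a[fast]=9=a[slow] dup, fast++
slow=5 fast=10: a[fast]=9=a[slow] dup, fast++
slow=5 fast=11: a[fast]=10≠a[slow]=9 write a[6]=10, slow++,fast++
slow=6 fast=12: a[fast]=11≠a[slow]=10 write a[7]=11, slow++,fast++
slow=7 fast=13: a[fast]=11=a[slow] dup, fast++
slow=7 fast=14: a[fast]=13≠a[slow]=11 write a[8]=13, slow++,fast++
slow=8 fast=15: a[fast]=14≠a[slow]=13 write a[9]=14, slow++,fast++
slow=9 fast=16: a[fast]=14=a[slow] dup, fast++
slow=9 fast=17: a[fast]=14=a[slow] dup, fast++

length 10; prefix = [1, 3, 4, 5, 6, 9, 10, 11, 13, 14]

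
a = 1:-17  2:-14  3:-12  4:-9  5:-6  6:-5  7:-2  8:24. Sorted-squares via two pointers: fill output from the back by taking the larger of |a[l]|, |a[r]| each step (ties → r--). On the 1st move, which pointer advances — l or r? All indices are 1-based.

r

l=1 r=8: |-17|<=|24| out[8]=576, r--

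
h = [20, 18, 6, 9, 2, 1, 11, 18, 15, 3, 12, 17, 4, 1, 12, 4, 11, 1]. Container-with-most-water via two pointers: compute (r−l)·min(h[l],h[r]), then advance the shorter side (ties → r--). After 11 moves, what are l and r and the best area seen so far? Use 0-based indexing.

[0,17] min(20,1)*17=17 best=17 * → r--
[0,16] min(20,11)*16=176 best=176 * → r--
[0,15] min(20,4)*15=60 best=176 → r--
[0,14] min(20,12)*14=168 best=176 → r--
[0,13] min(20,1)*13=13 best=176 → r--
[0,12] min(20,4)*12=48 best=176 → r--
[0,11] min(20,17)*11=187 best=187 * → r--
[0,10] min(20,12)*10=120 best=187 → r--
[0,9] min(20,3)*9=27 best=187 → r--
[0,8] min(20,15)*8=120 best=187 → r--
[0,7] min(20,18)*7=126 best=187 → r--

l=0, r=6, best area=187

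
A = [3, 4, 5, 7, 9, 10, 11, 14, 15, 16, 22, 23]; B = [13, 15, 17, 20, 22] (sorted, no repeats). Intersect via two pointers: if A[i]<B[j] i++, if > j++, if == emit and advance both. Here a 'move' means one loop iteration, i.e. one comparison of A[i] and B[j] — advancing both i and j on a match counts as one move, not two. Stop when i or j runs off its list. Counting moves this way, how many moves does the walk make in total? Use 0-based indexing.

14 moves

[i=0,j=0] 3<13 → i++
[i=1,j=0] 4<13 → i++
[i=2,j=0] 5<13 → i++
[i=3,j=0] 7<13 → i++
[i=4,j=0] 9<13 → i++
[i=5,j=0] 10<13 → i++
[i=6,j=0] 11<13 → i++
[i=7,j=0] 14>13 → j++
[i=7,j=1] 14<15 → i++
[i=8,j=1] 15==15 emit → i++,j++
[i=9,j=2] 16<17 → i++
[i=10,j=2] 22>17 → j++
[i=10,j=3] 22>20 → j++
[i=10,j=4] 22==22 emit → i++,j++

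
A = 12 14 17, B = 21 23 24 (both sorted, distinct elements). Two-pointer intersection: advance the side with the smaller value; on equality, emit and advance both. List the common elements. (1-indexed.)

i=1 j=1: 12<21, i++
i=2 j=1: 14<21, i++
i=3 j=1: 17<21, i++

intersection = []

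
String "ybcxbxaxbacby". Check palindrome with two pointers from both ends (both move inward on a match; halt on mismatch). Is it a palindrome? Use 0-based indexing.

not a palindrome (mismatch at 3,9)

l=0 r=12: 'y'=='y', l++,r--
l=1 r=11: 'b'=='b', l++,r--
l=2 r=10: 'c'=='c', l++,r--
l=3 r=9: 'x'!='a', stop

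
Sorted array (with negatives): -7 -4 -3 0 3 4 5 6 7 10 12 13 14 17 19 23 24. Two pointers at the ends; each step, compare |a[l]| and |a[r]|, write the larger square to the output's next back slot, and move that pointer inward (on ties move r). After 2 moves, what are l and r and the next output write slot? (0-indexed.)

l=0 r=16: |-7|<=|24| out[16]=576, r--
l=0 r=15: |-7|<=|23| out[15]=529, r--

l=0, r=14, next write slot=14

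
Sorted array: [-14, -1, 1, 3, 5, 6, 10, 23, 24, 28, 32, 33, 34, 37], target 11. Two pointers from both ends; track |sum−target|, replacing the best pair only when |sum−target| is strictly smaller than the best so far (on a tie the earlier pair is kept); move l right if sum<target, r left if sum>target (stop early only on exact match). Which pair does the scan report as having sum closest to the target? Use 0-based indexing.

pair (1, 10) with sum 11 (|Δ|=0)

l=0 r=13: -14+37=23 d=12 *, r--
l=0 r=12: -14+34=20 d=9 *, r--
l=0 r=11: -14+33=19 d=8 *, r--
l=0 r=10: -14+32=18 d=7 *, r--
l=0 r=9: -14+28=14 d=3 *, r--
l=0 r=8: -14+24=10 d=1 *, l++
l=1 r=8: -1+24=23 d=12, r--
l=1 r=7: -1+23=22 d=11, r--
l=1 r=6: -1+10=9 d=2, l++
l=2 r=6: 1+10=11 d=0 *, stop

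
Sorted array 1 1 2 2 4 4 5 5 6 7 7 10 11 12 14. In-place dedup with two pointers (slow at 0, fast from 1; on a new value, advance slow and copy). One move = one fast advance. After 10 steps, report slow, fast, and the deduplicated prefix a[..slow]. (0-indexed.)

slow=5, fast=11, prefix=[1, 2, 4, 5, 6, 7]

(s=0,f=1) a[fast]=1=a[slow] dup → fast++
(s=0,f=2) a[fast]=2≠a[slow]=1 write a[1]=2 → slow++,fast++
(s=1,f=3) a[fast]=2=a[slow] dup → fast++
(s=1,f=4) a[fast]=4≠a[slow]=2 write a[2]=4 → slow++,fast++
(s=2,f=5) a[fast]=4=a[slow] dup → fast++
(s=2,f=6) a[fast]=5≠a[slow]=4 write a[3]=5 → slow++,fast++
(s=3,f=7) a[fast]=5=a[slow] dup → fast++
(s=3,f=8) a[fast]=6≠a[slow]=5 write a[4]=6 → slow++,fast++
(s=4,f=9) a[fast]=7≠a[slow]=6 write a[5]=7 → slow++,fast++
(s=5,f=10) a[fast]=7=a[slow] dup → fast++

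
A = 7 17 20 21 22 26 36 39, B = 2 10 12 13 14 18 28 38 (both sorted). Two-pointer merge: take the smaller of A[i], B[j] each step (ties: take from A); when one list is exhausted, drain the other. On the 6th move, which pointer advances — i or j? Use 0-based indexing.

j

i=0 j=0: A[i]=7>B[j]=2 take 2, j++
i=0 j=1: A[i]=7<=B[j]=10 take 7, i++
i=1 j=1: A[i]=17>B[j]=10 take 10, j++
i=1 j=2: A[i]=17>B[j]=12 take 12, j++
i=1 j=3: A[i]=17>B[j]=13 take 13, j++
i=1 j=4: A[i]=17>B[j]=14 take 14, j++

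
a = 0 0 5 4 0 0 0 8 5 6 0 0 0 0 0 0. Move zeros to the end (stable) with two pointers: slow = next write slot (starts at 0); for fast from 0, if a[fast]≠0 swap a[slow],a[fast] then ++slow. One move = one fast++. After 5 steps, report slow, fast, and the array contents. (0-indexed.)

slow=2, fast=5, a=[5, 4, 0, 0, 0, 0, 0, 8, 5, 6, 0, 0, 0, 0, 0, 0]

slow=0 fast=0: a[fast]=0, fast++
slow=0 fast=1: a[fast]=0, fast++
slow=0 fast=2: a[fast]=5≠0 swap→a[0]=5, slow++,fast++
slow=1 fast=3: a[fast]=4≠0 swap→a[1]=4, slow++,fast++
slow=2 fast=4: a[fast]=0, fast++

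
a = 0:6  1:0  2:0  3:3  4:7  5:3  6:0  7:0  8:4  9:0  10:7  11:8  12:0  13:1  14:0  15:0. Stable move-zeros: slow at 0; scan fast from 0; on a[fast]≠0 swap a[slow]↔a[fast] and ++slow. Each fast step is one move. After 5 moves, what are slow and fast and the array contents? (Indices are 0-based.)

slow=3, fast=5, a=[6, 3, 7, 0, 0, 3, 0, 0, 4, 0, 7, 8, 0, 1, 0, 0]

(s=0,f=0) a[fast]=6≠0 swap→a[0]=6 → slow++,fast++
(s=1,f=1) a[fast]=0 → fast++
(s=1,f=2) a[fast]=0 → fast++
(s=1,f=3) a[fast]=3≠0 swap→a[1]=3 → slow++,fast++
(s=2,f=4) a[fast]=7≠0 swap→a[2]=7 → slow++,fast++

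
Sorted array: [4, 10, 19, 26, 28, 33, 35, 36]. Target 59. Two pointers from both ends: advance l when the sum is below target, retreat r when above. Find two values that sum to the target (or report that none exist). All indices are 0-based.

l=0 r=7: 4+36=40 <59, l++
l=1 r=7: 10+36=46 <59, l++
l=2 r=7: 19+36=55 <59, l++
l=3 r=7: 26+36=62 >59, r--
l=3 r=6: 26+35=61 >59, r--
l=3 r=5: 26+33=59, found

(26, 33)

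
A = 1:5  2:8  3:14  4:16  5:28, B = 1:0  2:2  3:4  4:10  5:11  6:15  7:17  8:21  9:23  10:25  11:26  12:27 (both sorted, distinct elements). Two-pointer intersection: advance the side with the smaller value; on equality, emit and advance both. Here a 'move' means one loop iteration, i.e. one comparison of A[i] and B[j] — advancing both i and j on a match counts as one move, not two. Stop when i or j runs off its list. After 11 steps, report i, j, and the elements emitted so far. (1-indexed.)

[i=1,j=1] 5>0 → j++
[i=1,j=2] 5>2 → j++
[i=1,j=3] 5>4 → j++
[i=1,j=4] 5<10 → i++
[i=2,j=4] 8<10 → i++
[i=3,j=4] 14>10 → j++
[i=3,j=5] 14>11 → j++
[i=3,j=6] 14<15 → i++
[i=4,j=6] 16>15 → j++
[i=4,j=7] 16<17 → i++
[i=5,j=7] 28>17 → j++

i=5, j=8, emitted=[]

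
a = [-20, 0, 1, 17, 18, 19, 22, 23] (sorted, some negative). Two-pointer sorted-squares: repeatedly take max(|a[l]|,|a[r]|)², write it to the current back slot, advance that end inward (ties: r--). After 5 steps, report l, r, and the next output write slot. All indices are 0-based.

l=0 r=7: |-20|<=|23| out[7]=529, r--
l=0 r=6: |-20|<=|22| out[6]=484, r--
l=0 r=5: |-20|>|19| out[5]=400, l++
l=1 r=5: |0|<=|19| out[4]=361, r--
l=1 r=4: |0|<=|18| out[3]=324, r--

l=1, r=3, next write slot=2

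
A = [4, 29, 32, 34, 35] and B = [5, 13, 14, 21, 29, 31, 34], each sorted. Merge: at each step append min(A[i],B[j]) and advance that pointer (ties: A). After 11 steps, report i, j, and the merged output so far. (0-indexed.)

i=4, j=7, merged so far=[4, 5, 13, 14, 21, 29, 29, 31, 32, 34, 34]

[i=0,j=0] A[i]=4<=B[j]=5 take 4 → i++
[i=1,j=0] A[i]=29>B[j]=5 take 5 → j++
[i=1,j=1] A[i]=29>B[j]=13 take 13 → j++
[i=1,j=2] A[i]=29>B[j]=14 take 14 → j++
[i=1,j=3] A[i]=29>B[j]=21 take 21 → j++
[i=1,j=4] A[i]=29<=B[j]=29 take 29 → i++
[i=2,j=4] A[i]=32>B[j]=29 take 29 → j++
[i=2,j=5] A[i]=32>B[j]=31 take 31 → j++
[i=2,j=6] A[i]=32<=B[j]=34 take 32 → i++
[i=3,j=6] A[i]=34<=B[j]=34 take 34 → i++
[i=4,j=6] A[i]=35>B[j]=34 take 34 → j++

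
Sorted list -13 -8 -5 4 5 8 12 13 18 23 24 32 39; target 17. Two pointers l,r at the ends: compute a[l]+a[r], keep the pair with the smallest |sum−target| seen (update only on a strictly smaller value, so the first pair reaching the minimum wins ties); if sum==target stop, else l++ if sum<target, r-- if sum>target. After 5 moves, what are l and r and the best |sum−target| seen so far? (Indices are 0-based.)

l=0 r=12: -13+39=26 d=9 *, r--
l=0 r=11: -13+32=19 d=2 *, r--
l=0 r=10: -13+24=11 d=6, l++
l=1 r=10: -8+24=16 d=1 *, l++
l=2 r=10: -5+24=19 d=2, r--

l=2, r=9, best |Δ|=1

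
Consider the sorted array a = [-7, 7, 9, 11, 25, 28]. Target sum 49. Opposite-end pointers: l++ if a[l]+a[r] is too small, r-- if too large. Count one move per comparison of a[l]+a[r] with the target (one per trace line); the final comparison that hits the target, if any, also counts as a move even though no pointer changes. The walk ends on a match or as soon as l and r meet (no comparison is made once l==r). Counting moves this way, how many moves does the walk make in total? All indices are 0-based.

[0,5] -7+28=21 <49 → l++
[1,5] 7+28=35 <49 → l++
[2,5] 9+28=37 <49 → l++
[3,5] 11+28=39 <49 → l++
[4,5] 25+28=53 >49 → r--

5 moves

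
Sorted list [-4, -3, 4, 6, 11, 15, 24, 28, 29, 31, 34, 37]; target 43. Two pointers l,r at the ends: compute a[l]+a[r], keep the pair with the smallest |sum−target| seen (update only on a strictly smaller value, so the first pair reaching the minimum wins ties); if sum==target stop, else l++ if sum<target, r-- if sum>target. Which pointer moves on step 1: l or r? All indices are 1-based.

l

l=1 r=12: -4+37=33 d=10 *, l++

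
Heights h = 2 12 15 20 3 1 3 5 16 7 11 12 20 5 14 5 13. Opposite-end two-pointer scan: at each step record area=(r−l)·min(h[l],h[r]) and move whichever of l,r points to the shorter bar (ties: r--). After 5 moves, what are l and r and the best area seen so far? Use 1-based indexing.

l=3, r=14, best area=182

l=1 r=17: min(2,13)*16=32 best=32 *, l++
l=2 r=17: min(12,13)*15=180 best=180 *, l++
l=3 r=17: min(15,13)*14=182 best=182 *, r--
l=3 r=16: min(15,5)*13=65 best=182, r--
l=3 r=15: min(15,14)*12=168 best=182, r--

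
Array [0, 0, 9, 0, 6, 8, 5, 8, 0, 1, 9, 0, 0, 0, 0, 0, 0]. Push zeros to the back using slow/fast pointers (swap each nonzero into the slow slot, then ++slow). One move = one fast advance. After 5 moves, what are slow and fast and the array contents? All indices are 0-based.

(s=0,f=0) a[fast]=0 → fast++
(s=0,f=1) a[fast]=0 → fast++
(s=0,f=2) a[fast]=9≠0 swap→a[0]=9 → slow++,fast++
(s=1,f=3) a[fast]=0 → fast++
(s=1,f=4) a[fast]=6≠0 swap→a[1]=6 → slow++,fast++

slow=2, fast=5, a=[9, 6, 0, 0, 0, 8, 5, 8, 0, 1, 9, 0, 0, 0, 0, 0, 0]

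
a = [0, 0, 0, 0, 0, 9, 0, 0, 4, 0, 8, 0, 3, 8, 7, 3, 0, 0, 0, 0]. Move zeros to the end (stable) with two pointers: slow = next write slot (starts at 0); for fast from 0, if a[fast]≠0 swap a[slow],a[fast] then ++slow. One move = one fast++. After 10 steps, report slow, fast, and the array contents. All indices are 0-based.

slow=2, fast=10, a=[9, 4, 0, 0, 0, 0, 0, 0, 0, 0, 8, 0, 3, 8, 7, 3, 0, 0, 0, 0]

(s=0,f=0) a[fast]=0 → fast++
(s=0,f=1) a[fast]=0 → fast++
(s=0,f=2) a[fast]=0 → fast++
(s=0,f=3) a[fast]=0 → fast++
(s=0,f=4) a[fast]=0 → fast++
(s=0,f=5) a[fast]=9≠0 swap→a[0]=9 → slow++,fast++
(s=1,f=6) a[fast]=0 → fast++
(s=1,f=7) a[fast]=0 → fast++
(s=1,f=8) a[fast]=4≠0 swap→a[1]=4 → slow++,fast++
(s=2,f=9) a[fast]=0 → fast++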